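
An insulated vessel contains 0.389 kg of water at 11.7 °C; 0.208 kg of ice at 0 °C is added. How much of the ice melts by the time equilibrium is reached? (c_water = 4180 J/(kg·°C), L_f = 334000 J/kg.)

m_melted ≈ 0.057 kg

Cooling the water to 0 °C releases 0.389×4180×11.7 = 19024 J.
To melt every bit of ice: 0.208×334000 = 69472 J.
That's not enough to melt it all — equilibrium is at 0 °C with ice remaining.
m_melt = 19024 / L_f = 0.05696 kg.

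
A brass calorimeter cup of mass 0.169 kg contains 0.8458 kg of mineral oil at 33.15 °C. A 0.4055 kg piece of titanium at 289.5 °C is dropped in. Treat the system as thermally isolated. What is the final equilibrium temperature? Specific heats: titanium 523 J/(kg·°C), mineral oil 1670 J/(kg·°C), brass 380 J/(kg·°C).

T_f ≈ 65.3 °C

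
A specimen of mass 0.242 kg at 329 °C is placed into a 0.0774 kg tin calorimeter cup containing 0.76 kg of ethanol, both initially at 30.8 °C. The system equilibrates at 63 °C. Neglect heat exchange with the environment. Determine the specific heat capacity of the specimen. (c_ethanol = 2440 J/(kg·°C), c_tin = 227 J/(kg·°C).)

c ≈ 936 J/(kg·°C)

Let T be the final temperature. ΣQ_i = 0:
0.242×c×(63 − 329) + 0.76×2440×(63 − 30.8) + 0.0774×227×(63 − 30.8) = 0
-64.37 c = -60277
c = -60277/-64.37 ≈ 936.4 J/(kg·°C)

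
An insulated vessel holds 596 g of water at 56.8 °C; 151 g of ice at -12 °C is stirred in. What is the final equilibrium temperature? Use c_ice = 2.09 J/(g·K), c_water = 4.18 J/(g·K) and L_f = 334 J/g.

Taking heat into each body as positive, Σ m c ΔT = 0:
ice -12→0 °C: 151×2.09×12 = 3787.1; latent heat to melt: 151×334 = 50434; meltwater 0→T: 151×4.18×T = 631.18 T; water cools: 596×4.18×(T − 56.8) = 2491.3(T − 56.8)
3122.5 T = 141505 − 54221 = 87284
T ≈ 27.95 °C. Since T > 0 °C, the all-ice-melts assumption holds.

T_f ≈ 28.0 °C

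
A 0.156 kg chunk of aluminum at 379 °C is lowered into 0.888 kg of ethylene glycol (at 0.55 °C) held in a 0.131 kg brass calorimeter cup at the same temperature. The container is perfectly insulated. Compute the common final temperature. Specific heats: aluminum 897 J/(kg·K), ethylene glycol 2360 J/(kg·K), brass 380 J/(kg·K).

T_f ≈ 23.7 °C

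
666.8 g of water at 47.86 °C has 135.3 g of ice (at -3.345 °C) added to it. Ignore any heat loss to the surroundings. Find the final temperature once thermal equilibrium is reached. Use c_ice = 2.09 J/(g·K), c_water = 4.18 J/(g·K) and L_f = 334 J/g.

Energy conservation, ΣQ = 0:
ice -3.345→0 °C: 135.3×2.09×3.345 = 945.89
  latent heat to melt: 135.3×334 = 45190
  warm the meltwater: 565.55 T
  water cools: 666.8×4.18×(T − 47.86) = 2787.2(T − 47.86)
3352.8 T = 133397 − 46136 = 87260
T ≈ 26.03 °C (positive, so assuming full melt was valid).

T_f ≈ 26.0 °C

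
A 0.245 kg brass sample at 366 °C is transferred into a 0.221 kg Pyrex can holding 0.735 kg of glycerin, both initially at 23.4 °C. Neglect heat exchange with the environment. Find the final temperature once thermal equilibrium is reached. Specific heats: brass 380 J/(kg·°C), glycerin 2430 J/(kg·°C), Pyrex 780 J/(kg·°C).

Conservation of energy gives ΣQ = 0:
0.245*380*(T − 366) + 0.735*2430*(T − 23.4) + 0.221*780*(T − 23.4) = 0
(93.1 + 1786 + 172.38) T = 93.1*366 + 1786*23.4 + 172.38*23.4
T ≈ 38.95 °C

T_f ≈ 38.9 °C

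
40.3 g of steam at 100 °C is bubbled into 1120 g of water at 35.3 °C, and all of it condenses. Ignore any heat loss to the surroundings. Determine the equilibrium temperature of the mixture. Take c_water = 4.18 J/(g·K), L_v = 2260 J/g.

T_f ≈ 56.3 °C

Conservation of energy gives ΣQ = 0:
steam→water at 100 °C releases m L_v = 40.3×2260 = 91078
  condensate cools 100→T: 40.3×4.18×(T − 100) = 168.45(T − 100)
  original water: 4681.6(T − 35.3)
4850.1 T = 91078 + 16845 + 165260 = 273184
T ≈ 56.33 °C, under the boiling point, so the assumption holds.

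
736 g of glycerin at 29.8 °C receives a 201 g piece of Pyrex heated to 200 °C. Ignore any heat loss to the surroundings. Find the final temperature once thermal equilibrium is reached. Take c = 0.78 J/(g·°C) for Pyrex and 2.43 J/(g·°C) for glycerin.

Setting the total heat transfer to zero:
201*0.78*(T − 200) + 736*2.43*(T − 29.8) = 0
156.78(T − 200) + 1788.5(T − 29.8) = 0
(156.78 + 1788.5) T = 156.78*200 + 1788.5*29.8
T = 84653/1945.3 ≈ 43.52 °C

T_f ≈ 43.5 °C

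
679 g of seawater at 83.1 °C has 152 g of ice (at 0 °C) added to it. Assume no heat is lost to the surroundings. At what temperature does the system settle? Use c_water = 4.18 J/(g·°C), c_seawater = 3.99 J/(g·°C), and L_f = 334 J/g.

Sum of m c ΔT and latent-heat terms is zero:
latent heat to melt: 152·334 = 50768
  meltwater 0→T: 152·4.18·T = 635.36 T
  seawater: 2709.2(T − 83.1)
3344.6 T = 225135 − 50768 = 174367
T ≈ 52.13 °C (positive, so assuming full melt was valid).

T_f ≈ 52.1 °C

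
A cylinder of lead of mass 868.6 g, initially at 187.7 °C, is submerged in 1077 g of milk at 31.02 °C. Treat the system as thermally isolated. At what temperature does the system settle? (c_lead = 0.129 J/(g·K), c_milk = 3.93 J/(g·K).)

T_f ≈ 35.1 °C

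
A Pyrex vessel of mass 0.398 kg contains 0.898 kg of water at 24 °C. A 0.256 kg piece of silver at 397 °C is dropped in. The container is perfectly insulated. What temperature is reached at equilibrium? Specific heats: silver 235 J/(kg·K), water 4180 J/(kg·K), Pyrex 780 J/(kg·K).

T_f ≈ 29.4 °C

Net heat exchanged in the isolated system is zero:
0.256*235*(T − 397) + 0.898*4180*(T − 24) + 0.398*780*(T − 24) = 0
60.16(T − 397) + 3753.6(T − 24) + 310.44(T − 24) = 0
4124.2 T = 121421
T = 121421 / 4124.2 = 29.4 °C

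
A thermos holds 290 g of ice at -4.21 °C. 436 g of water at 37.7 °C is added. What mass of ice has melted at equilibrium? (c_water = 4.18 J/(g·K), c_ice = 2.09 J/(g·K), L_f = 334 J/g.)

m_melted ≈ 198 g

Heat available from the water dropping to 0 °C: 436·4.18·37.7 = 68707 J.
Warming the ice to 0 °C takes 290·2.09·4.21 = 2551.7 J, leaving 66156 J for melting.
Fully melting the ice requires m_ice L_f = 290·334 = 96860 J.
That's not enough to melt it all — equilibrium is at 0 °C with ice remaining.
Mass melted = 66156/334 ≈ 198.1 g.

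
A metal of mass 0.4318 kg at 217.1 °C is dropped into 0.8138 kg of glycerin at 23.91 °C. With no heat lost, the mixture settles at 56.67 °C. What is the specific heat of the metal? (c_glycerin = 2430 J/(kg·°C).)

c ≈ 935 J/(kg·°C)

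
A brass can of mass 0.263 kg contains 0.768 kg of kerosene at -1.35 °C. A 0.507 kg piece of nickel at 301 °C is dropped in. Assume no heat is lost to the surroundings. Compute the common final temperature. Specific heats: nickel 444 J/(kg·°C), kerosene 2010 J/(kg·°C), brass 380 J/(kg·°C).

T_f ≈ 35.1 °C

Energy conservation, ΣQ = 0:
0.507·444·(T − 301) + 0.768·2010·(T − (-1.35)) + 0.263·380·(T − (-1.35)) = 0
225.11(T − 301) + 1543.7(T − (-1.35)) + 99.94(T − (-1.35)) = 0
1868.7 T = 65539
T = 65539/1868.7 ≈ 35.07 °C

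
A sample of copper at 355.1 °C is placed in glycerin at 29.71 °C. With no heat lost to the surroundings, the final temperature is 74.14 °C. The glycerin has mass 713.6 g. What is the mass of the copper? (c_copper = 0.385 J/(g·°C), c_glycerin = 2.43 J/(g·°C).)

m ≈ 712 g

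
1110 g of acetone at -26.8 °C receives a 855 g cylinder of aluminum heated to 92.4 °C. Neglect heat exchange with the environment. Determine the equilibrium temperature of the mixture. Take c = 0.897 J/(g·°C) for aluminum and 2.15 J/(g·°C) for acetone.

T_f ≈ 2.2 °C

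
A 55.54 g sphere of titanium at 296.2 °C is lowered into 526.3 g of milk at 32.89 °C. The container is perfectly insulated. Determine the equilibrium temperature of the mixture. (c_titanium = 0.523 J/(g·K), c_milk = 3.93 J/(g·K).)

|Q_titanium| = |Q_milk|:
55.54*0.523*(296.2 − T) = 526.3*3.93*(T − 32.89)
29.05(296.2 − T) = 2068.4(T − 32.89)
2097.4 T = 76632  ⇒  T ≈ 36.54 °C

T_f ≈ 36.5 °C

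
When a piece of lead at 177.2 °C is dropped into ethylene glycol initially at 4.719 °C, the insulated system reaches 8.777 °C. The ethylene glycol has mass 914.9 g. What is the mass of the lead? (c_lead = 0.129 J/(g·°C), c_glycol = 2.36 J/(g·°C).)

Energy conservation, ΣQ = 0:
m·0.129·(8.777 − 177.2) + 914.9·2.36·(8.777 − 4.719) = 0
-21.73 m = -8761.9
m = -8761.9/-21.73 ≈ 403.3 g

m ≈ 403 g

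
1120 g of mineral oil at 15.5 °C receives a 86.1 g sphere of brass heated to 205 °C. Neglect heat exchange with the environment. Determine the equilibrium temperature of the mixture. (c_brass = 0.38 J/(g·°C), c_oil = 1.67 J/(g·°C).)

T_f ≈ 18.8 °C

T_f = Σ m_i c_i T_i / Σ m_i c_i:
T_f = (32.72×205 + 1870.4×15.5) / (32.72 + 1870.4)
    = 35698 / 1903.1 ≈ 18.76 °C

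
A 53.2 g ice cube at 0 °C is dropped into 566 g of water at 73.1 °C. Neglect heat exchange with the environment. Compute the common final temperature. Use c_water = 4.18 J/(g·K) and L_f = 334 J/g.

T_f ≈ 60.0 °C

Let T be the final temperature. ΣQ_i = 0:
melt ice: 53.2×334 = 17769
  warm the meltwater: 222.38 T
  water: 2365.9(T − 73.1)
2588.3 T = 172946 − 17769 = 155177
T ≈ 59.95 °C. Since T > 0 °C, the all-ice-melts assumption holds.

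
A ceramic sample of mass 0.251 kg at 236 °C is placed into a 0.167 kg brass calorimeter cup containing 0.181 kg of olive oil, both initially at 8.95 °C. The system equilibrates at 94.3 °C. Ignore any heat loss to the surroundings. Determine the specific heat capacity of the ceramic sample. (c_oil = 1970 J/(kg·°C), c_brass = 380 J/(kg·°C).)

c ≈ 1010 J/(kg·°C)

Conservation of energy gives ΣQ = 0:
0.251·c·(94.3 − 236) + 0.181·1970·(94.3 − 8.95) + 0.167·380·(94.3 − 8.95) = 0
-35.57 c = -35850
c = -35850/-35.57 ≈ 1008 J/(kg·°C)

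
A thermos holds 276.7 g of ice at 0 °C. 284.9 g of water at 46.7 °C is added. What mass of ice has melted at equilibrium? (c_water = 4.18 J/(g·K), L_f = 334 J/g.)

Cooling the water to 0 °C releases 284.9·4.18·46.7 = 55614 J.
To melt every bit of ice: 276.7·334 = 92418 J.
Since 55614 < 92418 J, not all the ice melts; equilibrium is at 0 °C.
m_melted·334 = 55614  ⇒  m_melted ≈ 166.5 g.

m_melted ≈ 167 g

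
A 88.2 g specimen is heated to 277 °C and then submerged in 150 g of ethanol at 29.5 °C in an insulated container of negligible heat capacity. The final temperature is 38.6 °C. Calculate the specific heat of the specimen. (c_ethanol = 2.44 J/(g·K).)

c ≈ 0.158 J/(g·K)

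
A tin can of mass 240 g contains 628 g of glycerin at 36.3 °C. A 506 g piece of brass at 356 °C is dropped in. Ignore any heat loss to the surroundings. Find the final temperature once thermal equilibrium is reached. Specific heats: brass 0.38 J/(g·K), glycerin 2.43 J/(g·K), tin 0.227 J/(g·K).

T_f ≈ 71.0 °C

Taking heat into each body as positive, Σ m c ΔT = 0:
506·0.38·(T − 356) + 628·2.43·(T − 36.3) + 240·0.227·(T − 36.3) = 0
192.28(T − 356) + 1526(T − 36.3) + 54.48(T − 36.3) = 0
(192.28 + 1526 + 54.48) T = 192.28·356 + 1526·36.3 + 54.48·36.3
T ≈ 70.98 °C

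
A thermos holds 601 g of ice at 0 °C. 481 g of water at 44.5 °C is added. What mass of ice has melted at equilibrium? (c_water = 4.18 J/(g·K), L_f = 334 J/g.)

m_melted ≈ 268 g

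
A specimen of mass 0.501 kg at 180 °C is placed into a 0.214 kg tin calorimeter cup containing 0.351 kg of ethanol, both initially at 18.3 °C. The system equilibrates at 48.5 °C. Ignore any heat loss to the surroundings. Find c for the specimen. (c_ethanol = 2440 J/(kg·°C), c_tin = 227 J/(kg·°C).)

c ≈ 415 J/(kg·°C)

Heat gained plus heat lost sum to zero:
0.501×c×(48.5 − 180) + 0.351×2440×(48.5 − 18.3) + 0.214×227×(48.5 − 18.3) = 0
-65.88 c = -27332
c = -27332/-65.88 ≈ 414.9 J/(kg·°C)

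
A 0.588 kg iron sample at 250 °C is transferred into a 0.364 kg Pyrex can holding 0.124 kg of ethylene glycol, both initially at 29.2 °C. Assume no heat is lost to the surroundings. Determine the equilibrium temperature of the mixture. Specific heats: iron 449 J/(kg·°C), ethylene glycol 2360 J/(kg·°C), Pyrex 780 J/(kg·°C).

Heat gained plus heat lost sum to zero:
0.588·449·(T − 250) + 0.124·2360·(T − 29.2) + 0.364·780·(T − 29.2) = 0
264.01(T − 250) + 292.64(T − 29.2) + 283.92(T − 29.2) = 0
(264.01 + 292.64 + 283.92) T = 264.01·250 + 292.64·29.2 + 283.92·29.2
T = 82839 / 840.57 = 98.6 °C

T_f ≈ 98.6 °C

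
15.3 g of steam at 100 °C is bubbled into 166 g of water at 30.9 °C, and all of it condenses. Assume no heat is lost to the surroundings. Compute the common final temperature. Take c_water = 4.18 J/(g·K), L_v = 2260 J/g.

T_f ≈ 82.4 °C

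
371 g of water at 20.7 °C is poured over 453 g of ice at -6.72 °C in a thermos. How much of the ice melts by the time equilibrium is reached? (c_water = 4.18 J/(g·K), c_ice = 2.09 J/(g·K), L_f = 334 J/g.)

m_melted ≈ 77.1 g

Cooling the water to 0 °C releases 371×4.18×20.7 = 32101 J.
Warming the ice to 0 °C takes 453×2.09×6.72 = 6362.3 J, leaving 25739 J for melting.
To melt every bit of ice: 453×334 = 151302 J.
Since 25739 < 151302 J, not all the ice melts; equilibrium is at 0 °C.
m_melted×334 = 25739  ⇒  m_melted ≈ 77.06 g.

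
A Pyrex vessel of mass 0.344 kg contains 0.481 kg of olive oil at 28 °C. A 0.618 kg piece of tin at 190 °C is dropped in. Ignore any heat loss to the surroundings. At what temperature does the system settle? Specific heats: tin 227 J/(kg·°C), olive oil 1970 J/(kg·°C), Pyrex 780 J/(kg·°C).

Taking heat into each body as positive, Σ m c ΔT = 0:
0.618×227×(T − 190) + 0.481×1970×(T − 28) + 0.344×780×(T − 28) = 0
1356.2 T = 60699
T = 60699/1356.2 ≈ 44.76 °C

T_f ≈ 44.8 °C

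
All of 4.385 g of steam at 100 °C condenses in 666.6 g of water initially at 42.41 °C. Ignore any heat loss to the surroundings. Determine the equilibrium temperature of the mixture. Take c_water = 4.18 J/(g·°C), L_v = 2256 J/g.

T_f ≈ 46.3 °C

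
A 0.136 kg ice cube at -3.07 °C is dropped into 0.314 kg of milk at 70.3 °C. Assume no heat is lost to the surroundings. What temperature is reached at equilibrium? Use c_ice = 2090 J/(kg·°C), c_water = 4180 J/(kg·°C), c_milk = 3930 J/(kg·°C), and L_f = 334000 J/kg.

T_f ≈ 22.4 °C

Taking heat into each body as positive, Σ m c ΔT = 0:
warm ice to 0 °C: 0.136·2090·(0 − (-3.07)) = 872.62
  fusion: m_ice L_f = 0.136·334000 = 45424
  warm the meltwater: 568.48 T
  milk cools: 0.314·3930·(T − 70.3) = 1234(T − 70.3)
1802.5 T = 86752 − 46297 = 40455
T ≈ 22.44 °C — above 0 °C, consistent with complete melting.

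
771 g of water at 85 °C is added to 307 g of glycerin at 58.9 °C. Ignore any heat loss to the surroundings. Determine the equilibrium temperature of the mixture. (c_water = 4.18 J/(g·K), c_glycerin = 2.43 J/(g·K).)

T_f is the heat-capacity-weighted average of the initial temperatures:
T_f = (3222.8×85 + 746.01×58.9) / (3222.8 + 746.01)
    = 317876 / 3968.8 ≈ 80.09 °C

T_f ≈ 80.1 °C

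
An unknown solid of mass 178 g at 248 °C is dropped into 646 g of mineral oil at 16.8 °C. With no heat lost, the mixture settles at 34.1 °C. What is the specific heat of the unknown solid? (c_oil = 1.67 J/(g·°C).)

c ≈ 0.49 J/(g·°C)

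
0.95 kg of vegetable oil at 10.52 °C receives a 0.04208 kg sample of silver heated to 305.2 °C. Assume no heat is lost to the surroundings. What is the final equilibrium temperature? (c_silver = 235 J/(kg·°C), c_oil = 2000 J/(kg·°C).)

Heat lost by the silver equals heat gained by the oil:
0.04208*235*(305.2 − T) = 0.95*2000*(T − 10.52)
9.889(305.2 − T) = 1900(T − 10.52)
1909.9 T = 23006  ⇒  T ≈ 12.05 °C

T_f ≈ 12.0 °C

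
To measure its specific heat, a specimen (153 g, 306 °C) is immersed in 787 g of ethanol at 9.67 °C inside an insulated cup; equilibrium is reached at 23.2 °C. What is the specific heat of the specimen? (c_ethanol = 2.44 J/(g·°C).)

m_s c (T_s − T_f) = m_ethanol c_ethanol (T_f − T_0):
153×c×(306 − 23.2) = 787×2.44×(23.2 − 9.67)
43268 c = 25981  ⇒  c ≈ 0.6005 J/(g·°C)

c ≈ 0.6 J/(g·°C)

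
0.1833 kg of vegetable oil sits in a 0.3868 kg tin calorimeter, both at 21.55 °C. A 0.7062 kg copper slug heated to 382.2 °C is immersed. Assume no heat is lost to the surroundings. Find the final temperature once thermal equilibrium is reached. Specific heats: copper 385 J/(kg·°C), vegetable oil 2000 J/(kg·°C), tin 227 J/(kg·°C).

T_f ≈ 156.6 °C

Setting the total heat transfer to zero:
0.7062×385×(T − 382.2) + 0.1833×2000×(T − 21.55) + 0.3868×227×(T − 21.55) = 0
271.89(T − 382.2) + 366.6(T − 21.55) + 87.8(T − 21.55) = 0
(271.89 + 366.6 + 87.8) T = 271.89×382.2 + 366.6×21.55 + 87.8×21.55
T ≈ 156.56 °C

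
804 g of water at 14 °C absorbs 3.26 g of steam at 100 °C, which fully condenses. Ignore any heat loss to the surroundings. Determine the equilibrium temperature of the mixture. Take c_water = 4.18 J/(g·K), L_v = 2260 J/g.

T_f ≈ 16.5 °C

Let T be the final temperature. ΣQ_i = 0:
latent heat released on condensation: 3.26·2260 = 7367.6; condensate cools 100→T: 3.26·4.18·(T − 100) = 13.63(T − 100); original water: 3360.7(T − 14)
3374.3 T = 7367.6 + 1362.7 + 47050 = 55780
T ≈ 16.53 °C — below 100 °C, confirming all the steam condensed.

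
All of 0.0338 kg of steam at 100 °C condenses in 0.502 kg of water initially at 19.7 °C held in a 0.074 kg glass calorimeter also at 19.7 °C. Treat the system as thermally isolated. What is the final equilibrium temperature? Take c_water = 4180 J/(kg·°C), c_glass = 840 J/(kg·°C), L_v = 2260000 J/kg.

T_f ≈ 57.8 °C

Net heat exchanged in the isolated system is zero:
latent heat released on condensation: 0.0338·2260000 = 76388
  condensate cools 100→T: 0.0338·4180·(T − 100) = 141.28(T − 100)
  original water: 2098.4(T − 19.7)
  cup: 62.16(T − 19.7)
2301.8 T = 76388 + 14128 + 42562 = 133079
T ≈ 57.81 °C — below 100 °C, confirming all the steam condensed.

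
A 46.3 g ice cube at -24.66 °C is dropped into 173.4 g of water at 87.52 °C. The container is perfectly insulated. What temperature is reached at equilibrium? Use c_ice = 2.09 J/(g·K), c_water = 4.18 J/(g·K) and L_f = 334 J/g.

T_f ≈ 49.6 °C

Sum of m c ΔT and latent-heat terms is zero:
ice -24.66→0 °C: 46.3·2.09·24.66 = 2386.3; fusion: m_ice L_f = 46.3·334 = 15464; warm the meltwater: 193.53 T; water: 724.81(T − 87.52)
918.35 T = 63436 − 17850 = 45585
T ≈ 49.64 °C (positive, so assuming full melt was valid).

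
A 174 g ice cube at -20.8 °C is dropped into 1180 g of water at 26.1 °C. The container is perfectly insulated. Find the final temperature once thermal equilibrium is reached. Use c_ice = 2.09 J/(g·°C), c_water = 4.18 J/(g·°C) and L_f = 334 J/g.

T_f ≈ 11.1 °C

Heat gained plus heat lost sum to zero:
ice -20.8→0 °C: 174×2.09×20.8 = 7564.1
  melt ice: 174×334 = 58116
  meltwater 0→T: 174×4.18×T = 727.32 T
  water cools: 1180×4.18×(T − 26.1) = 4932.4(T − 26.1)
5659.7 T = 128736 − 65680 = 63056
T ≈ 11.14 °C (positive, so assuming full melt was valid).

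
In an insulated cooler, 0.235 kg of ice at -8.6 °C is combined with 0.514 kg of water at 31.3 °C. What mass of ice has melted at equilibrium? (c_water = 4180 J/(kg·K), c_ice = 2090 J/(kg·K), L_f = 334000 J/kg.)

m_melted ≈ 0.189 kg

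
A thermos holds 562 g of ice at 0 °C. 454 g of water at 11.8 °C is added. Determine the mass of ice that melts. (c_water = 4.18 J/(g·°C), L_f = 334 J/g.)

m_melted ≈ 67 g

Cooling the water to 0 °C releases 454·4.18·11.8 = 22393 J.
Fully melting the ice requires m_ice L_f = 562·334 = 187708 J.
22393 J < 187708 J, so only part of the ice melts and the system sits at 0 °C.
m_melted·334 = 22393  ⇒  m_melted ≈ 67.05 g.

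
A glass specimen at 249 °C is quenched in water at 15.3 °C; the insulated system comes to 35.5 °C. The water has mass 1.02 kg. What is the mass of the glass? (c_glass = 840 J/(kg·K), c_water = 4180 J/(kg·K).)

m ≈ 0.48 kg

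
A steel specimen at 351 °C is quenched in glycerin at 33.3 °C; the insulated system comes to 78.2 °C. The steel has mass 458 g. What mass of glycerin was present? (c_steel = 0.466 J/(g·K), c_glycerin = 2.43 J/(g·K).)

Heat lost by the steel = heat gained by the glycerin:
458×0.466×(351 − 78.2) = m×2.43×(78.2 − 33.3)
109.11 m = 58223  ⇒  m ≈ 533.6 g

m ≈ 534 g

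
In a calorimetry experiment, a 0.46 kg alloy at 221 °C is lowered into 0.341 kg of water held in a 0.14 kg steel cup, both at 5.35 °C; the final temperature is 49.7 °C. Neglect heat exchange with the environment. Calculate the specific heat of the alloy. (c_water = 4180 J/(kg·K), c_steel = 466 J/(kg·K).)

c ≈ 839 J/(kg·K)

Setting the total heat transfer to zero:
0.46×c×(49.7 − 221) + 0.341×4180×(49.7 − 5.35) + 0.14×466×(49.7 − 5.35) = 0
-78.8 c = -66109
c = -66109/-78.8 ≈ 839 J/(kg·K)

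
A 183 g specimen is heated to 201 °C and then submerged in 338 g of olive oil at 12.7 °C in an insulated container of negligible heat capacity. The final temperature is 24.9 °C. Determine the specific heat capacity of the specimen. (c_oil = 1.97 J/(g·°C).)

Taking heat into each body as positive, Σ m c ΔT = 0:
183×c×(24.9 − 201) + 338×1.97×(24.9 − 12.7) = 0
-32226 c = -8123.5
c = -8123.5/-32226 ≈ 0.2521 J/(g·°C)

c ≈ 0.252 J/(g·°C)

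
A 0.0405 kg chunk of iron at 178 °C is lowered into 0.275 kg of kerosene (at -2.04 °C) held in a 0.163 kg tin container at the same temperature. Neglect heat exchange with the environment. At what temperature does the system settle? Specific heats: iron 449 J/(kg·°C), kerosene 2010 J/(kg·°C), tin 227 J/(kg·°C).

Setting the total heat transfer to zero:
0.0405*449*(T − 178) + 0.275*2010*(T − (-2.04)) + 0.163*227*(T − (-2.04)) = 0
607.94 T = 2033.7
T = 2033.7 / 607.94 = 3.35 °C

T_f ≈ 3.3 °C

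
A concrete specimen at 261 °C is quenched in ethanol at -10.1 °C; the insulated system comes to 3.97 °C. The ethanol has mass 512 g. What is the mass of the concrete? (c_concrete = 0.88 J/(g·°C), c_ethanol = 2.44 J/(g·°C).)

m ≈ 77.7 g

Net heat exchanged in the isolated system is zero:
m×0.88×(3.97 − 261) + 512×2.44×(3.97 − (-10.1)) = 0
-226.19 m = -17577
m = -17577/-226.19 ≈ 77.71 g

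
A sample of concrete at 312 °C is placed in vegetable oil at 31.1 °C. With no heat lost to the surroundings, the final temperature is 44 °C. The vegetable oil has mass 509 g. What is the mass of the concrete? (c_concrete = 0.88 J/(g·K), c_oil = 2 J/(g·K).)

Net heat exchanged in the isolated system is zero:
m·0.88·(44 − 312) + 509·2·(44 − 31.1) = 0
-235.84 m = -13132
m = -13132/-235.84 ≈ 55.68 g

m ≈ 55.7 g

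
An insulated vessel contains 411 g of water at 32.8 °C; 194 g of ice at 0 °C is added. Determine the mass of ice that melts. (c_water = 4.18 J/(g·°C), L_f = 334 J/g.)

m_melted ≈ 169 g

Heat available from the water dropping to 0 °C: 411×4.18×32.8 = 56350 J.
To melt every bit of ice: 194×334 = 64796 J.
Since 56350 < 64796 J, not all the ice melts; equilibrium is at 0 °C.
m_melt = 56350 / L_f = 168.7 g.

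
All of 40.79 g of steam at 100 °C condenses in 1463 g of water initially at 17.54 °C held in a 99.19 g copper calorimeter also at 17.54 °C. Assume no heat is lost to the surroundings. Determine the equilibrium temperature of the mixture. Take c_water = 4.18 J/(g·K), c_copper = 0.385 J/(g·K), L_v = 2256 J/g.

T_f ≈ 34.3 °C

Taking heat into each body as positive, Σ m c ΔT = 0:
condense steam: −40.79·2256 = −92022; condensate cools 100→T: 40.79·4.18·(T − 100) = 170.5(T − 100); original water: 6115.3(T − 17.54); cup: 38.19(T − 17.54)
6324 T = 92022 + 17050 + 107933 = 217005
T ≈ 34.31 °C, under the boiling point, so the assumption holds.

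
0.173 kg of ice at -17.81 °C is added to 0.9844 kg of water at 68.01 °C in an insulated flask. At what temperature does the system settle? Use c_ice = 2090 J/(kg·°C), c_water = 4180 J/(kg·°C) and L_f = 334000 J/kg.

T_f ≈ 44.6 °C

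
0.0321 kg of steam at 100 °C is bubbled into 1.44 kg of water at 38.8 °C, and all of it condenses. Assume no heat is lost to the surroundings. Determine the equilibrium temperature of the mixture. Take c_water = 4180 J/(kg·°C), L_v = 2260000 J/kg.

Setting the total heat transfer to zero:
condense steam: −0.0321·2260000 = −72546
  condensed water 100 °C→T: 134.18(T − 100)
  original water: 6019.2(T − 38.8)
6153.4 T = 72546 + 13418 + 233545 = 319509
T ≈ 51.92 °C (< 100 °C, so full condensation is consistent).

T_f ≈ 51.9 °C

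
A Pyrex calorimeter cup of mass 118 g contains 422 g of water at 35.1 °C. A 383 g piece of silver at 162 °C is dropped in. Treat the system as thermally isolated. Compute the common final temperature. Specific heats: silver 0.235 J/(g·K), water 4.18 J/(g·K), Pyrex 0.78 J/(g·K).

T_f ≈ 41.0 °C

Heat gained plus heat lost sum to zero:
383·0.235·(T − 162) + 422·4.18·(T − 35.1) + 118·0.78·(T − 35.1) = 0
90(T − 162) + 1764(T − 35.1) + 92.04(T − 35.1) = 0
1946 T = 79726
T = 79726 / 1946 = 41 °C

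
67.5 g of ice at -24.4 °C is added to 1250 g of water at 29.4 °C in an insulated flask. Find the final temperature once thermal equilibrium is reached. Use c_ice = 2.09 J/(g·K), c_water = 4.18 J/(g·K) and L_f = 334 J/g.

T_f ≈ 23.2 °C

Conservation of energy gives ΣQ = 0:
ice -24.4→0 °C: 67.5·2.09·24.4 = 3442.2
  melt ice: 67.5·334 = 22545
  warm the meltwater: 282.15 T
  water: 5225(T − 29.4)
5507.1 T = 153615 − 25987 = 127628
T ≈ 23.17 °C — above 0 °C, consistent with complete melting.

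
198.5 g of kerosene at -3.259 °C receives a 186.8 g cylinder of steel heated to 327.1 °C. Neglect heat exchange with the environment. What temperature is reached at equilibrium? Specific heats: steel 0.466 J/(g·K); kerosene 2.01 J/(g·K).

Set heat shed by the hot body equal to heat absorbed by the cold body:
186.8*0.466*(327.1 − T) = 198.5*2.01*(T − (-3.259))
87.05(327.1 − T) = 398.98(T − (-3.259))
486.03 T = 27173  ⇒  T ≈ 55.91 °C

T_f ≈ 55.9 °C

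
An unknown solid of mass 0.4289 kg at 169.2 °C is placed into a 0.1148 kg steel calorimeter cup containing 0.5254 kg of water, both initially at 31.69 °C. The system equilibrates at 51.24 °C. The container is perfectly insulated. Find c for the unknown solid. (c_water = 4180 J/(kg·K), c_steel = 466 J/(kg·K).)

c ≈ 869 J/(kg·K)

Setting the total heat transfer to zero:
0.4289·c·(51.24 − 169.2) + 0.5254·4180·(51.24 − 31.69) + 0.1148·466·(51.24 − 31.69) = 0
-50.59 c = -43981
c = -43981/-50.59 ≈ 869.3 J/(kg·K)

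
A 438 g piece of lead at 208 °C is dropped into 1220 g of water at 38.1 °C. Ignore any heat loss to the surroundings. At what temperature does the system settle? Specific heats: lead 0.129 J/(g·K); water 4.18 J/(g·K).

T_f ≈ 40.0 °C

Heat gained plus heat lost sum to zero:
438·0.129·(T − 208) + 1220·4.18·(T − 38.1) = 0
(56.5 + 5099.6) T = 56.5·208 + 5099.6·38.1
T ≈ 39.96 °C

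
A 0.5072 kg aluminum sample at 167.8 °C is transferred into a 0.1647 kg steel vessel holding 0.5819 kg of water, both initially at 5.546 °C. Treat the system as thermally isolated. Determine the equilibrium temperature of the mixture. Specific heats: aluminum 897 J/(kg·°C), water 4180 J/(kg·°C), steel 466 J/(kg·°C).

Let T be the final temperature. ΣQ_i = 0:
0.5072×897×(T − 167.8) + 0.5819×4180×(T − 5.546) + 0.1647×466×(T − 5.546) = 0
454.96(T − 167.8) + 2432.3(T − 5.546) + 76.75(T − 5.546) = 0
2964.1 T = 90257
T ≈ 30.45 °C

T_f ≈ 30.5 °C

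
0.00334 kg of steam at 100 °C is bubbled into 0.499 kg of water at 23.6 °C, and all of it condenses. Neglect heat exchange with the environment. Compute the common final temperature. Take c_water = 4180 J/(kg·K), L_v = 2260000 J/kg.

Energy conservation, ΣQ = 0:
condense steam: −0.00334·2260000 = −7548.4
  condensed water 100 °C→T: 13.96(T − 100)
  original water: 2085.8(T − 23.6)
2099.8 T = 7548.4 + 1396.1 + 49225 = 58170
T ≈ 27.70 °C (< 100 °C, so full condensation is consistent).

T_f ≈ 27.7 °C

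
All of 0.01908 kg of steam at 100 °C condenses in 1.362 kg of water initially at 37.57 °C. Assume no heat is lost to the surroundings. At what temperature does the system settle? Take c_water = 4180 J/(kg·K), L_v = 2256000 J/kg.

T_f ≈ 45.9 °C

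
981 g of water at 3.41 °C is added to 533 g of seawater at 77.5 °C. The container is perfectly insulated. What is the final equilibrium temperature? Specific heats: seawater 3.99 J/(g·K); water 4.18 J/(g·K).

T_f ≈ 28.7 °C

Net heat exchanged in the isolated system is zero:
533×3.99×(T − 77.5) + 981×4.18×(T − 3.41) = 0
2126.7(T − 77.5) + 4100.6(T − 3.41) = 0
6227.2 T = 178800
T = 178800 / 6227.2 = 28.7 °C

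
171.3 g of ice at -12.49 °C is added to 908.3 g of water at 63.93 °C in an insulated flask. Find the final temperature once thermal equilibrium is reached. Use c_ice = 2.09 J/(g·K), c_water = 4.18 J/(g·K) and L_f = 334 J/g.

Conservation of energy gives ΣQ = 0:
warm ice to 0 °C: 171.3×2.09×(0 − (-12.49)) = 4471.6
  fusion: m_ice L_f = 171.3×334 = 57214
  warm the meltwater: 716.03 T
  water cools: 908.3×4.18×(T − 63.93) = 3796.7(T − 63.93)
4512.7 T = 242723 − 61686 = 181037
T ≈ 40.12 °C (positive, so assuming full melt was valid).

T_f ≈ 40.1 °C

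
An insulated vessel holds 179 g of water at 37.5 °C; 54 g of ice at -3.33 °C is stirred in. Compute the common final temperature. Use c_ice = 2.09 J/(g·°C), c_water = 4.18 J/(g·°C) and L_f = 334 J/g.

T_f ≈ 9.9 °C

Heat gained plus heat lost sum to zero:
warm ice to 0 °C: 54×2.09×(0 − (-3.33)) = 375.82; latent heat to melt: 54×334 = 18036; meltwater 0→T: 54×4.18×T = 225.72 T; water: 748.22(T − 37.5)
973.94 T = 28058 − 18412 = 9646.4
T ≈ 9.90 °C — above 0 °C, consistent with complete melting.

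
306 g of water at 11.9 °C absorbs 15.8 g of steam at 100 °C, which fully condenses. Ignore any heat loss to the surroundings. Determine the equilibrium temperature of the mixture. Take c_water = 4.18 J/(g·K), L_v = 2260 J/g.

T_f ≈ 42.8 °C

Energy balance with sensible and latent terms:
latent heat released on condensation: 15.8×2260 = 35708
  condensed water 100 °C→T: 66.04(T − 100)
  water warms: 306×4.18×(T − 11.9) = 1279.1(T − 11.9)
1345.1 T = 35708 + 6604.4 + 15221 = 57533
T ≈ 42.77 °C, under the boiling point, so the assumption holds.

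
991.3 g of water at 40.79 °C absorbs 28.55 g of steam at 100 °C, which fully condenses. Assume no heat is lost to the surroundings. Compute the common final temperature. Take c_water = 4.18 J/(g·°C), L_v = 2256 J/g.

Let T be the final temperature. ΣQ_i = 0:
steam→water at 100 °C releases m L_v = 28.55·2256 = 64409; condensate cools 100→T: 28.55·4.18·(T − 100) = 119.34(T − 100); original water: 4143.6(T − 40.79)
4263 T = 64409 + 11934 + 169019 = 245362
T ≈ 57.56 °C (< 100 °C, so full condensation is consistent).

T_f ≈ 57.6 °C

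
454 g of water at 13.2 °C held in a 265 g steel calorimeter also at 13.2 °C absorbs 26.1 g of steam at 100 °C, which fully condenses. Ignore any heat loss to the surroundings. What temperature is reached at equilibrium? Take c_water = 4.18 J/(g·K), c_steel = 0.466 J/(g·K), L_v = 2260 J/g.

T_f ≈ 45.3 °C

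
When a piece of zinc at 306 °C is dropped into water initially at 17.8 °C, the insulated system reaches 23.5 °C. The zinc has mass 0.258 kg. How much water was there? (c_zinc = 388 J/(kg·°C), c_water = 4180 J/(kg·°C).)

m ≈ 1.19 kg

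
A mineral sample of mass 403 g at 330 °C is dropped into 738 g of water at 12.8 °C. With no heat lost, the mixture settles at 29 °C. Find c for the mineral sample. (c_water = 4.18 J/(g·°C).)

m_s c (T_s − T_f) = m_water c_water (T_f − T_0):
403·c·(330 − 29) = 738·4.18·(29 − 12.8)
121303 c = 49974  ⇒  c ≈ 0.412 J/(g·°C)

c ≈ 0.412 J/(g·°C)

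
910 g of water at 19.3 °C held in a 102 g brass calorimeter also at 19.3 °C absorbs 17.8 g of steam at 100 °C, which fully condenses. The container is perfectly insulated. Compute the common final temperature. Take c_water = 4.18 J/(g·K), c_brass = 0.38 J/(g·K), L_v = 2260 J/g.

T_f ≈ 31.1 °C

Setting the total heat transfer to zero:
steam→water at 100 °C releases m L_v = 17.8·2260 = 40228
  condensed water 100 °C→T: 74.4(T − 100)
  water warms: 910·4.18·(T − 19.3) = 3803.8(T − 19.3)
  cup: 38.76(T − 19.3)
3917 T = 40228 + 7440.4 + 74161 = 121830
T ≈ 31.10 °C, under the boiling point, so the assumption holds.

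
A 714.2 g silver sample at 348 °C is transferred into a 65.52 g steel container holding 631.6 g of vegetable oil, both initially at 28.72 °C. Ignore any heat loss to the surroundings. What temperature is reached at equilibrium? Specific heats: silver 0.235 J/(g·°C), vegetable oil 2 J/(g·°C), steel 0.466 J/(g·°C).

T_f ≈ 65.4 °C

Conservation of energy gives ΣQ = 0:
714.2×0.235×(T − 348) + 631.6×2×(T − 28.72) + 65.52×0.466×(T − 28.72) = 0
167.84(T − 348) + 1263.2(T − 28.72) + 30.53(T − 28.72) = 0
1461.6 T = 95563
T = 95563 / 1461.6 = 65.4 °C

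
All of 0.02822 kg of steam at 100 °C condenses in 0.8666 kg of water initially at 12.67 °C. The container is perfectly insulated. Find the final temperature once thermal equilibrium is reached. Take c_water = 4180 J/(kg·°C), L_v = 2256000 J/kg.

T_f ≈ 32.4 °C

Energy conservation, ΣQ = 0:
condense steam: −0.02822×2256000 = −63664
  condensed water 100 °C→T: 117.96(T − 100)
  original water: 3622.4(T − 12.67)
3740.3 T = 63664 + 11796 + 45896 = 121356
T ≈ 32.45 °C, under the boiling point, so the assumption holds.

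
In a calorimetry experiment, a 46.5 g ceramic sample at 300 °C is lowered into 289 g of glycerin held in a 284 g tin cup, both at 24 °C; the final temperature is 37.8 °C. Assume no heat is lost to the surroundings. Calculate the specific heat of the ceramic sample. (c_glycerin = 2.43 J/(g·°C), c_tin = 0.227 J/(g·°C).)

Energy conservation, ΣQ = 0:
46.5·c·(37.8 − 300) + 289·2.43·(37.8 − 24) + 284·0.227·(37.8 − 24) = 0
-12192 c = -10581
c = -10581/-12192 ≈ 0.8678 J/(g·°C)

c ≈ 0.868 J/(g·°C)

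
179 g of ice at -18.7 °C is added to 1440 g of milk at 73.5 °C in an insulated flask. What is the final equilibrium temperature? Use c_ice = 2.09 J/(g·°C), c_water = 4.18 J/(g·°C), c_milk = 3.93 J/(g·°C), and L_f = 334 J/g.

Energy conservation, ΣQ = 0:
warm ice to 0 °C: 179·2.09·(0 − (-18.7)) = 6995.9; melt ice: 179·334 = 59786; meltwater 0→T: 179·4.18·T = 748.22 T; milk cools: 1440·3.93·(T − 73.5) = 5659.2(T − 73.5)
6407.4 T = 415951 − 66782 = 349169
T ≈ 54.49 °C. Since T > 0 °C, the all-ice-melts assumption holds.

T_f ≈ 54.5 °C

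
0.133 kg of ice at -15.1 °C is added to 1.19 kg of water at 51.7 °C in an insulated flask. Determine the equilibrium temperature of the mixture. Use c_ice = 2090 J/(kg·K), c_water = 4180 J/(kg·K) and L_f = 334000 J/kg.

T_f ≈ 37.7 °C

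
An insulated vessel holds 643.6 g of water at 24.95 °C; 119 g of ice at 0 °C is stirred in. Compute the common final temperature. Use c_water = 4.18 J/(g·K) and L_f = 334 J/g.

T_f ≈ 8.6 °C

Setting the total heat transfer to zero:
melt ice: 119·334 = 39746; warm the meltwater: 497.42 T; water: 2690.2(T − 24.95)
3187.7 T = 67122 − 39746 = 27376
T ≈ 8.59 °C — above 0 °C, consistent with complete melting.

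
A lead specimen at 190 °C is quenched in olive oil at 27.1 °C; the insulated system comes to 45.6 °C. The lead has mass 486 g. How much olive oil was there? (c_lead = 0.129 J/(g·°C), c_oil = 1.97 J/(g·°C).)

m ≈ 248 g

Setting the total heat transfer to zero:
486·0.129·(45.6 − 190) + m·1.97·(45.6 − 27.1) = 0
36.45 m = 9053
m = 9053/36.45 ≈ 248.4 g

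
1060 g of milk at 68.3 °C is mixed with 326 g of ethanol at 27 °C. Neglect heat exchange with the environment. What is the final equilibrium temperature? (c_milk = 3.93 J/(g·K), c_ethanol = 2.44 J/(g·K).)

T_f = Σ m_i c_i T_i / Σ m_i c_i:
T_f = (4165.8*68.3 + 795.44*27) / (4165.8 + 795.44)
    = 306001 / 4961.2 ≈ 61.68 °C

T_f ≈ 61.7 °C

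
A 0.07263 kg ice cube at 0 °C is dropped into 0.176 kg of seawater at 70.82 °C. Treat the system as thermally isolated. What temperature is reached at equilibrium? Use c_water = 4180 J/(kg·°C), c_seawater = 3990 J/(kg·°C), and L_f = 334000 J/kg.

Setting the total heat transfer to zero:
fusion: m_ice L_f = 0.07263×334000 = 24258
  meltwater 0→T: 0.07263×4180×T = 303.59 T
  seawater: 702.24(T − 70.82)
1005.8 T = 49733 − 24258 = 25474
T ≈ 25.33 °C — above 0 °C, consistent with complete melting.

T_f ≈ 25.3 °C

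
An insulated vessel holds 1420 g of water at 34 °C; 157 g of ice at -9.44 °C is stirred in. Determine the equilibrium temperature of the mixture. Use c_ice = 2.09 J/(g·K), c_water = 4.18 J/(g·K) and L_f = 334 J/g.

Setting the total heat transfer to zero:
warm ice to 0 °C: 157·2.09·(0 − (-9.44)) = 3097.5; latent heat to melt: 157·334 = 52438; warm the meltwater: 656.26 T; water: 5935.6(T − 34)
6591.9 T = 201810 − 55536 = 146275
T ≈ 22.19 °C — above 0 °C, consistent with complete melting.

T_f ≈ 22.2 °C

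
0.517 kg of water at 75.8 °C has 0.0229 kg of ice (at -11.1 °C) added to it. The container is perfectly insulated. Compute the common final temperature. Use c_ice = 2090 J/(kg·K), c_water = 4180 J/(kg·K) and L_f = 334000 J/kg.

T_f ≈ 69.0 °C

Let T be the final temperature. ΣQ_i = 0:
warm ice to 0 °C: 0.0229×2090×(0 − (-11.1)) = 531.26
  melt ice: 0.0229×334000 = 7648.6
  meltwater 0→T: 0.0229×4180×T = 95.72 T
  water: 2161.1(T − 75.8)
2256.8 T = 163808 − 8179.9 = 155628
T ≈ 68.96 °C. Since T > 0 °C, the all-ice-melts assumption holds.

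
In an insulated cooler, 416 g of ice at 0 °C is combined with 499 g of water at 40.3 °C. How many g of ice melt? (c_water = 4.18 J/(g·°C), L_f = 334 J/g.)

m_melted ≈ 252 g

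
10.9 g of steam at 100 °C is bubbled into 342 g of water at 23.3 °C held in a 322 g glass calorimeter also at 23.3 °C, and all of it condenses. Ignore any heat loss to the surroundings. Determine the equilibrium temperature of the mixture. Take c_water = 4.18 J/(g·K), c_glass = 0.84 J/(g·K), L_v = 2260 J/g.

Energy balance with sensible and latent terms:
condense steam: −10.9×2260 = −24634
  condensate cools 100→T: 10.9×4.18×(T − 100) = 45.56(T − 100)
  original water: 1429.6(T − 23.3)
  glass cup: 322×0.84×(T − 23.3) = 270.48(T − 23.3)
1745.6 T = 24634 + 4556.2 + 39611 = 68801
T ≈ 39.41 °C (< 100 °C, so full condensation is consistent).

T_f ≈ 39.4 °C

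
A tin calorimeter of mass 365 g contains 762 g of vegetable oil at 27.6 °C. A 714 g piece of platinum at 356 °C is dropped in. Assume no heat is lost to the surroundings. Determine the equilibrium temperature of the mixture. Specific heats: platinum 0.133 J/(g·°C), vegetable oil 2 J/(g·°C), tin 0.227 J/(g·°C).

Let T be the final temperature. ΣQ_i = 0:
714·0.133·(T − 356) + 762·2·(T − 27.6) + 365·0.227·(T − 27.6) = 0
94.96(T − 356) + 1524(T − 27.6) + 82.86(T − 27.6) = 0
(94.96 + 1524 + 82.86) T = 94.96·356 + 1524·27.6 + 82.86·27.6
T = 78156 / 1701.8 = 45.9 °C

T_f ≈ 45.9 °C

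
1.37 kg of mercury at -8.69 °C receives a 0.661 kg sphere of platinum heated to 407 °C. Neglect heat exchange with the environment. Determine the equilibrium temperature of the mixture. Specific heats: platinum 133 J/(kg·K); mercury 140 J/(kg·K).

Heat gained plus heat lost sum to zero:
0.661*133*(T − 407) + 1.37*140*(T − (-8.69)) = 0
279.71 T = 34114
T ≈ 121.96 °C

T_f ≈ 122.0 °C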